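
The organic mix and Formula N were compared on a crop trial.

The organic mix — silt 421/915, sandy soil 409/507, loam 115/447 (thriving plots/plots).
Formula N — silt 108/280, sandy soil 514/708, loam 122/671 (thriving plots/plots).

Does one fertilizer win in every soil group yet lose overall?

Silt: the organic mix 421/915 = 46.0%, Formula N 108/280 = 38.6% → the organic mix
Sandy soil: the organic mix 409/507 = 80.7%, Formula N 514/708 = 72.6% → the organic mix
Loam: the organic mix 115/447 = 25.7%, Formula N 122/671 = 18.2% → the organic mix
Overall: the organic mix 945/1869 = 50.6%, Formula N 744/1659 = 44.8% → the organic mix
The organic mix wins overall and in every soil group — no reversal.

No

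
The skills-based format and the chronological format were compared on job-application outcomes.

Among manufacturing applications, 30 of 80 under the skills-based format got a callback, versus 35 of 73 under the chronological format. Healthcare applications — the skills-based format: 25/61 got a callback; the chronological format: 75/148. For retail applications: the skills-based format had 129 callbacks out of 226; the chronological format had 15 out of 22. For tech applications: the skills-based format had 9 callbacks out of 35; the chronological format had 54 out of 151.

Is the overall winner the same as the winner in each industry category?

Manufacturing: the skills-based format 30/80 = 37.5%, the chronological format 35/73 = 47.9% → the chronological format
Healthcare: the skills-based format 25/61 = 41.0%, the chronological format 75/148 = 50.7% → the chronological format
Retail: the skills-based format 129/226 = 57.1%, the chronological format 15/22 = 68.2% → the chronological format
Tech: the skills-based format 9/35 = 25.7%, the chronological format 54/151 = 35.8% → the chronological format
Overall: the skills-based format 193/402 = 48.0%, the chronological format 179/394 = 45.4% → the skills-based format
The chronological format wins each industry group but the skills-based format wins overall — the comparison reverses. The chronological format's applications skew toward tech, which has a lower base rate.

No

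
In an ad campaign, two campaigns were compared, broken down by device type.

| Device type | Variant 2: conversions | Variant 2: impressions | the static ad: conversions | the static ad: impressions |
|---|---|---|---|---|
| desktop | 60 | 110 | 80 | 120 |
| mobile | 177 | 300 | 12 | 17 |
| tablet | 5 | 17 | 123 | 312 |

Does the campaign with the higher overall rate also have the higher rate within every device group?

No

Desktop: Variant 2 60/110 = 54.5%, the static ad 80/120 = 66.7% → the static ad
Mobile: Variant 2 177/300 = 59.0%, the static ad 12/17 = 70.6% → the static ad
Tablet: Variant 2 5/17 = 29.4%, the static ad 123/312 = 39.4% → the static ad
Overall: Variant 2 242/427 = 56.7%, the static ad 215/449 = 47.9% → Variant 2
The static ad wins each device group but Variant 2 wins overall — the comparison reverses. The static ad's impressions skew toward tablet, which has a lower base rate.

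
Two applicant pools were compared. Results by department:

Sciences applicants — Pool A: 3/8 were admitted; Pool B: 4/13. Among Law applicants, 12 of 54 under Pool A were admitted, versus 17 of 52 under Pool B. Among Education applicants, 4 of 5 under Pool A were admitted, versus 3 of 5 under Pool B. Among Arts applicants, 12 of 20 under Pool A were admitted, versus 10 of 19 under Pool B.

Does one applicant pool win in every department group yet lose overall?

No

Sciences: Pool A 3/8 = 37.5%, Pool B 4/13 = 30.8% → Pool A
Law: Pool A 12/54 = 22.2%, Pool B 17/52 = 32.7% → Pool B
Education: Pool A 4/5 = 80.0%, Pool B 3/5 = 60.0% → Pool A
Arts: Pool A 12/20 = 60.0%, Pool B 10/19 = 52.6% → Pool A
Overall: Pool A 31/87 = 35.6%, Pool B 34/89 = 38.2% → Pool B
Neither sweeps: Pool A wins 3 of 4 groups, Pool B wins 1. Pool B wins overall but not every group — no Simpson reversal.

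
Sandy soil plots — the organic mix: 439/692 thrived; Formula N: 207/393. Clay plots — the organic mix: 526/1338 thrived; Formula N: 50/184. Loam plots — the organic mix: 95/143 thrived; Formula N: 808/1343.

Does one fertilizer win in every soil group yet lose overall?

Yes

Sandy soil: the organic mix 439/692 = 63.4%, Formula N 207/393 = 52.7% → the organic mix
Clay: the organic mix 526/1338 = 39.3%, Formula N 50/184 = 27.2% → the organic mix
Loam: the organic mix 95/143 = 66.4%, Formula N 808/1343 = 60.2% → the organic mix
Overall: the organic mix 1060/2173 = 48.8%, Formula N 1065/1920 = 55.5% → Formula N
The organic mix wins each soil group but Formula N wins overall — the comparison reverses. The organic mix's plots skew toward clay, which has a lower base rate.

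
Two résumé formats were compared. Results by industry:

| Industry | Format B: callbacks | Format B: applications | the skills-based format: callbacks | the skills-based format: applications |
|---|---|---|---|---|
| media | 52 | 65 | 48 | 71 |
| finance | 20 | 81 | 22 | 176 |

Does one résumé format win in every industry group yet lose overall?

No

Media: Format B 52/65 = 80.0%, the skills-based format 48/71 = 67.6% → Format B
Finance: Format B 20/81 = 24.7%, the skills-based format 22/176 = 12.5% → Format B
Overall: Format B 72/146 = 49.3%, the skills-based format 70/247 = 28.3% → Format B
Format B wins overall and in every industry group — no reversal.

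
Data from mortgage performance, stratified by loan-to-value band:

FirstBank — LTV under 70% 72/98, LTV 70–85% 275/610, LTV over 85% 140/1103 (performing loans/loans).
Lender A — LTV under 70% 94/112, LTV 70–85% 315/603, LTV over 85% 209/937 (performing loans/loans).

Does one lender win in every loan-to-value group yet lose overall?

No

LTV under 70%: FirstBank 72/98 = 73.5%, Lender A 94/112 = 83.9% → Lender A
LTV 70–85%: FirstBank 275/610 = 45.1%, Lender A 315/603 = 52.2% → Lender A
LTV over 85%: FirstBank 140/1103 = 12.7%, Lender A 209/937 = 22.3% → Lender A
Overall: FirstBank 487/1811 = 26.9%, Lender A 618/1652 = 37.4% → Lender A
Lender A wins overall and in every loan-to-value group — no reversal.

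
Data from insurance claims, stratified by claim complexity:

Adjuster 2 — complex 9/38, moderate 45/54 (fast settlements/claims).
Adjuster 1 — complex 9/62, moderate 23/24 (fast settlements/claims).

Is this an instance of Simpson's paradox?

Complex: Adjuster 2 9/38 = 23.7%, Adjuster 1 9/62 = 14.5% → Adjuster 2
Moderate: Adjuster 2 45/54 = 83.3%, Adjuster 1 23/24 = 95.8% → Adjuster 1
Overall: Adjuster 2 54/92 = 58.7%, Adjuster 1 32/86 = 37.2% → Adjuster 2
Neither sweeps: Adjuster 2 wins 1 of 2 groups, Adjuster 1 wins 1. Adjuster 2 wins overall but not every group — no Simpson reversal.

No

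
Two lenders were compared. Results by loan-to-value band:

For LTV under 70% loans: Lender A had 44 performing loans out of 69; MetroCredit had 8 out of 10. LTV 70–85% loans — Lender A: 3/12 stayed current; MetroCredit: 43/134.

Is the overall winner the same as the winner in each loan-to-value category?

LTV under 70%: Lender A 44/69 = 63.8%, MetroCredit 8/10 = 80.0% → MetroCredit
LTV 70–85%: Lender A 3/12 = 25.0%, MetroCredit 43/134 = 32.1% → MetroCredit
Overall: Lender A 47/81 = 58.0%, MetroCredit 51/144 = 35.4% → Lender A
MetroCredit wins each loan-to-value group but Lender A wins overall — the comparison reverses. MetroCredit's loans skew toward LTV 70–85%, which has a lower base rate.

No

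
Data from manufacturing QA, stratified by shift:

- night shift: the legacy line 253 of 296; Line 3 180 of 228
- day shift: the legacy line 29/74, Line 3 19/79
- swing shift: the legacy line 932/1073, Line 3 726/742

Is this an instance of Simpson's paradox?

Night shift: the legacy line 253/296 = 85.5%, Line 3 180/228 = 78.9% → the legacy line
Day shift: the legacy line 29/74 = 39.2%, Line 3 19/79 = 24.1% → the legacy line
Swing shift: the legacy line 932/1073 = 86.9%, Line 3 726/742 = 97.8% → Line 3
Overall: the legacy line 1214/1443 = 84.1%, Line 3 925/1049 = 88.2% → Line 3
Neither sweeps: the legacy line wins 2 of 3 groups, Line 3 wins 1. Line 3 wins overall but not every group — no Simpson reversal.

No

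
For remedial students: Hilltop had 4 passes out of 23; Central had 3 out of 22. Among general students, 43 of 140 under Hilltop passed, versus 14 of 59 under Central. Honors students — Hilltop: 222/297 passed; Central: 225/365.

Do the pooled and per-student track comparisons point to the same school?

Remedial: Hilltop 4/23 = 17.4%, Central 3/22 = 13.6% → Hilltop
General: Hilltop 43/140 = 30.7%, Central 14/59 = 23.7% → Hilltop
Honors: Hilltop 222/297 = 74.7%, Central 225/365 = 61.6% → Hilltop
Overall: Hilltop 269/460 = 58.5%, Central 242/446 = 54.3% → Hilltop
Hilltop wins overall and in every student group — no reversal.

Yes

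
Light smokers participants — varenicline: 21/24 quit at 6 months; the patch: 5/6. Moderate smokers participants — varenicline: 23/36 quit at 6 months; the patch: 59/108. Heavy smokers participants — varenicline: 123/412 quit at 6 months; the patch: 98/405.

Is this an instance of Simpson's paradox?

Light smokers: varenicline 21/24 = 87.5%, the patch 5/6 = 83.3% → varenicline
Moderate smokers: varenicline 23/36 = 63.9%, the patch 59/108 = 54.6% → varenicline
Heavy smokers: varenicline 123/412 = 29.9%, the patch 98/405 = 24.2% → varenicline
Overall: varenicline 167/472 = 35.4%, the patch 162/519 = 31.2% → varenicline
Varenicline wins overall and in every dependence group — no reversal.

No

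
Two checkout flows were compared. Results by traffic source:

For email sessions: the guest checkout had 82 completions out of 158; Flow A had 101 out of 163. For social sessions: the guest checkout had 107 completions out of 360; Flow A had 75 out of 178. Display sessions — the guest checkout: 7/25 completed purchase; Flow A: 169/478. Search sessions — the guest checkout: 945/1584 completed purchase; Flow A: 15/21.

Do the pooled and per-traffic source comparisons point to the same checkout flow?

Email: the guest checkout 82/158 = 51.9%, Flow A 101/163 = 62.0% → Flow A
Social: the guest checkout 107/360 = 29.7%, Flow A 75/178 = 42.1% → Flow A
Display: the guest checkout 7/25 = 28.0%, Flow A 169/478 = 35.4% → Flow A
Search: the guest checkout 945/1584 = 59.7%, Flow A 15/21 = 71.4% → Flow A
Overall: the guest checkout 1141/2127 = 53.6%, Flow A 360/840 = 42.9% → the guest checkout
Flow A wins each traffic group but the guest checkout wins overall — the comparison reverses. Flow A's sessions skew toward display, which has a lower base rate.

No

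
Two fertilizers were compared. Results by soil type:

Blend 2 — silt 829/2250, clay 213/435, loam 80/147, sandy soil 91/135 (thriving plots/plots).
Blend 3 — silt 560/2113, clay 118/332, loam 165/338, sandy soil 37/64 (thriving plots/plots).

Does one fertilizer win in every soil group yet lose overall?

No

Silt: Blend 2 829/2250 = 36.8%, Blend 3 560/2113 = 26.5% → Blend 2
Clay: Blend 2 213/435 = 49.0%, Blend 3 118/332 = 35.5% → Blend 2
Loam: Blend 2 80/147 = 54.4%, Blend 3 165/338 = 48.8% → Blend 2
Sandy soil: Blend 2 91/135 = 67.4%, Blend 3 37/64 = 57.8% → Blend 2
Overall: Blend 2 1213/2967 = 40.9%, Blend 3 880/2847 = 30.9% → Blend 2
Blend 2 wins overall and in every soil group — no reversal.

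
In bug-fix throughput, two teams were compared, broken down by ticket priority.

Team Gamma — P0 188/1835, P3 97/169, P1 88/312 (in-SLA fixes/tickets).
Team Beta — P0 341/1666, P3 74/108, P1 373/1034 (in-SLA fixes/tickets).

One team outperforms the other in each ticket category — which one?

P0: Team Gamma 188/1835 = 10.2%, Team Beta 341/1666 = 20.5% → Team Beta
P3: Team Gamma 97/169 = 57.4%, Team Beta 74/108 = 68.5% → Team Beta
P1: Team Gamma 88/312 = 28.2%, Team Beta 373/1034 = 36.1% → Team Beta
Team Beta has the higher rate in all 3 groups.

Team Beta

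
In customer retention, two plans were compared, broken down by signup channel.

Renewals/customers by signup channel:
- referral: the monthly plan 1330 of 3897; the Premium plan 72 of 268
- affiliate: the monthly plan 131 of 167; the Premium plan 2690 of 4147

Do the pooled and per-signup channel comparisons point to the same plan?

Referral: the monthly plan 1330/3897 = 34.1%, the Premium plan 72/268 = 26.9% → the monthly plan
Affiliate: the monthly plan 131/167 = 78.4%, the Premium plan 2690/4147 = 64.9% → the monthly plan
Overall: the monthly plan 1461/4064 = 35.9%, the Premium plan 2762/4415 = 62.6% → the Premium plan
The monthly plan wins each signup group but the Premium plan wins overall — the comparison reverses. The monthly plan's customers skew toward referral, which has a lower base rate.

No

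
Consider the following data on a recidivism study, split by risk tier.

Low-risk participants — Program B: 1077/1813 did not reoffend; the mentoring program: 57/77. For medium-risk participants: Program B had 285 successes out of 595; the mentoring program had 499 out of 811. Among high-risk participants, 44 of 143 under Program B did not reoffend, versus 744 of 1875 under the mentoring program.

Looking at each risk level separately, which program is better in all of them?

the mentoring program

Low-risk: Program B 1077/1813 = 59.4%, the mentoring program 57/77 = 74.0% → the mentoring program
Medium-risk: Program B 285/595 = 47.9%, the mentoring program 499/811 = 61.5% → the mentoring program
High-risk: Program B 44/143 = 30.8%, the mentoring program 744/1875 = 39.7% → the mentoring program
The mentoring program has the higher rate in all 3 groups.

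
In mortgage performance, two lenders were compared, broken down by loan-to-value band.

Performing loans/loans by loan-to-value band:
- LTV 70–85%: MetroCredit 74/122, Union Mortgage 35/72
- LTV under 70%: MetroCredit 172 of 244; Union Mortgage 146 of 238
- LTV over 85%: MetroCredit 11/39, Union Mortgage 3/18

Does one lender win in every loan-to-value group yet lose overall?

No

LTV 70–85%: MetroCredit 74/122 = 60.7%, Union Mortgage 35/72 = 48.6% → MetroCredit
LTV under 70%: MetroCredit 172/244 = 70.5%, Union Mortgage 146/238 = 61.3% → MetroCredit
LTV over 85%: MetroCredit 11/39 = 28.2%, Union Mortgage 3/18 = 16.7% → MetroCredit
Overall: MetroCredit 257/405 = 63.5%, Union Mortgage 184/328 = 56.1% → MetroCredit
MetroCredit wins overall and in every loan-to-value group — no reversal.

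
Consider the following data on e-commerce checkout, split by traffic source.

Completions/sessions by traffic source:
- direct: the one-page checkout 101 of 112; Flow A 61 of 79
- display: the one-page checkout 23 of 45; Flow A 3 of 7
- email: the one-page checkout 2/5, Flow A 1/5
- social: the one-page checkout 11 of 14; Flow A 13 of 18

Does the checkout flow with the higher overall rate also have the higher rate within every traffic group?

Yes

Direct: the one-page checkout 101/112 = 90.2%, Flow A 61/79 = 77.2% → the one-page checkout
Display: the one-page checkout 23/45 = 51.1%, Flow A 3/7 = 42.9% → the one-page checkout
Email: the one-page checkout 2/5 = 40.0%, Flow A 1/5 = 20.0% → the one-page checkout
Social: the one-page checkout 11/14 = 78.6%, Flow A 13/18 = 72.2% → the one-page checkout
Overall: the one-page checkout 137/176 = 77.8%, Flow A 78/109 = 71.6% → the one-page checkout
The one-page checkout wins overall and in every traffic group — no reversal.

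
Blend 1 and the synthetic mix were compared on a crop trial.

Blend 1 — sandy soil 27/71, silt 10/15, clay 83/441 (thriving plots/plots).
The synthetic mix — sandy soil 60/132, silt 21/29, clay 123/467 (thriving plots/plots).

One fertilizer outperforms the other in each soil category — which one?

the synthetic mix

Sandy soil: Blend 1 27/71 = 38.0%, the synthetic mix 60/132 = 45.5% → the synthetic mix
Silt: Blend 1 10/15 = 66.7%, the synthetic mix 21/29 = 72.4% → the synthetic mix
Clay: Blend 1 83/441 = 18.8%, the synthetic mix 123/467 = 26.3% → the synthetic mix
The synthetic mix has the higher rate in all 3 groups.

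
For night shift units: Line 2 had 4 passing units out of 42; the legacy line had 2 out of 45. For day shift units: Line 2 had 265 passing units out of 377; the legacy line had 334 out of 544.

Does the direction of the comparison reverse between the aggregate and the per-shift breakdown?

No

Night shift: Line 2 4/42 = 9.5%, the legacy line 2/45 = 4.4% → Line 2
Day shift: Line 2 265/377 = 70.3%, the legacy line 334/544 = 61.4% → Line 2
Overall: Line 2 269/419 = 64.2%, the legacy line 336/589 = 57.0% → Line 2
Line 2 wins overall and in every shift group — no reversal.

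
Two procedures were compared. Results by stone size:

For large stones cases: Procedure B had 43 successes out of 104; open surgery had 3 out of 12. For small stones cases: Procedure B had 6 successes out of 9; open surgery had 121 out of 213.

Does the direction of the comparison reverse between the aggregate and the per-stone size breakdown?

Yes

Large stones: Procedure B 43/104 = 41.3%, open surgery 3/12 = 25.0% → Procedure B
Small stones: Procedure B 6/9 = 66.7%, open surgery 121/213 = 56.8% → Procedure B
Overall: Procedure B 49/113 = 43.4%, open surgery 124/225 = 55.1% → open surgery
Procedure B wins each stone group but open surgery wins overall — the comparison reverses. Procedure B's cases skew toward large stones, which has a lower base rate.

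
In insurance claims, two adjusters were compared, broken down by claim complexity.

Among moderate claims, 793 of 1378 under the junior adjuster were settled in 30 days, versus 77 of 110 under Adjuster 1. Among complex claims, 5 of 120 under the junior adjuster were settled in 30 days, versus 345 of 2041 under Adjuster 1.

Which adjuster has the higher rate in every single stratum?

Moderate: the junior adjuster 793/1378 = 57.5%, Adjuster 1 77/110 = 70.0% → Adjuster 1
Complex: the junior adjuster 5/120 = 4.2%, Adjuster 1 345/2041 = 16.9% → Adjuster 1
Adjuster 1 has the higher rate in both groups.

Adjuster 1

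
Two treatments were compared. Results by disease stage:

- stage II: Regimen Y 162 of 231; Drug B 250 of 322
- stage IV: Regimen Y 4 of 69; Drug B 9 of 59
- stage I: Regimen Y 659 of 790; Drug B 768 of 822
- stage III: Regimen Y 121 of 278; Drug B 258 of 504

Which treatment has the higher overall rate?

Stage II: Regimen Y 162/231 = 70.1%, Drug B 250/322 = 77.6% → Drug B
Stage IV: Regimen Y 4/69 = 5.8%, Drug B 9/59 = 15.3% → Drug B
Stage I: Regimen Y 659/790 = 83.4%, Drug B 768/822 = 93.4% → Drug B
Stage III: Regimen Y 121/278 = 43.5%, Drug B 258/504 = 51.2% → Drug B
Overall: Regimen Y 946/1368 = 69.2%, Drug B 1285/1707 = 75.3% → Drug B

Drug B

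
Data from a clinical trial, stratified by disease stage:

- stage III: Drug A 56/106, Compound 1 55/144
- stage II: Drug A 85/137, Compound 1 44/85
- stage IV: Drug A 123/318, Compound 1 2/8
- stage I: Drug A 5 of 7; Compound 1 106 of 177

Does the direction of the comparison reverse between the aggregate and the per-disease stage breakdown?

Stage III: Drug A 56/106 = 52.8%, Compound 1 55/144 = 38.2% → Drug A
Stage II: Drug A 85/137 = 62.0%, Compound 1 44/85 = 51.8% → Drug A
Stage IV: Drug A 123/318 = 38.7%, Compound 1 2/8 = 25.0% → Drug A
Stage I: Drug A 5/7 = 71.4%, Compound 1 106/177 = 59.9% → Drug A
Overall: Drug A 269/568 = 47.4%, Compound 1 207/414 = 50.0% → Compound 1
Drug A wins each disease group but Compound 1 wins overall — the comparison reverses. Drug A's patients skew toward stage IV, which has a lower base rate.

Yes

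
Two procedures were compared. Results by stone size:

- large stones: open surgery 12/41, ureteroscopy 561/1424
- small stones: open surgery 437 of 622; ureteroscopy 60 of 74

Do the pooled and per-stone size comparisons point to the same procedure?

No

Large stones: open surgery 12/41 = 29.3%, ureteroscopy 561/1424 = 39.4% → ureteroscopy
Small stones: open surgery 437/622 = 70.3%, ureteroscopy 60/74 = 81.1% → ureteroscopy
Overall: open surgery 449/663 = 67.7%, ureteroscopy 621/1498 = 41.5% → open surgery
Ureteroscopy wins each stone group but open surgery wins overall — the comparison reverses. Ureteroscopy's cases skew toward large stones, which has a lower base rate.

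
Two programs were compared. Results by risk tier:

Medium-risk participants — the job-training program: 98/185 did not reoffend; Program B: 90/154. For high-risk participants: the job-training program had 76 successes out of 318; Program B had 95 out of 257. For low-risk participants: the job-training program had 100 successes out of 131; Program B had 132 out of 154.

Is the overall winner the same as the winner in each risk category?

Medium-risk: the job-training program 98/185 = 53.0%, Program B 90/154 = 58.4% → Program B
High-risk: the job-training program 76/318 = 23.9%, Program B 95/257 = 37.0% → Program B
Low-risk: the job-training program 100/131 = 76.3%, Program B 132/154 = 85.7% → Program B
Overall: the job-training program 274/634 = 43.2%, Program B 317/565 = 56.1% → Program B
Program B wins overall and in every risk group — no reversal.

Yes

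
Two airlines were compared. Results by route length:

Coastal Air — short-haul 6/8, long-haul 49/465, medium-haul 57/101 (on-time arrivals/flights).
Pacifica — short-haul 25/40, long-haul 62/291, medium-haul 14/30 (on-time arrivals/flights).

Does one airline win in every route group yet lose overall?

Short-haul: Coastal Air 6/8 = 75.0%, Pacifica 25/40 = 62.5% → Coastal Air
Long-haul: Coastal Air 49/465 = 10.5%, Pacifica 62/291 = 21.3% → Pacifica
Medium-haul: Coastal Air 57/101 = 56.4%, Pacifica 14/30 = 46.7% → Coastal Air
Overall: Coastal Air 112/574 = 19.5%, Pacifica 101/361 = 28.0% → Pacifica
Neither sweeps: Coastal Air wins 2 of 3 groups, Pacifica wins 1. Pacifica wins overall but not every group — no Simpson reversal.

No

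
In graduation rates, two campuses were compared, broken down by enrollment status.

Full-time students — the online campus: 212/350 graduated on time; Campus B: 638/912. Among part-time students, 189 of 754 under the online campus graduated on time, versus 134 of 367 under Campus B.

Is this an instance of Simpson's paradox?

No

Full-time: the online campus 212/350 = 60.6%, Campus B 638/912 = 70.0% → Campus B
Part-time: the online campus 189/754 = 25.1%, Campus B 134/367 = 36.5% → Campus B
Overall: the online campus 401/1104 = 36.3%, Campus B 772/1279 = 60.4% → Campus B
Campus B wins overall and in every enrollment group — no reversal.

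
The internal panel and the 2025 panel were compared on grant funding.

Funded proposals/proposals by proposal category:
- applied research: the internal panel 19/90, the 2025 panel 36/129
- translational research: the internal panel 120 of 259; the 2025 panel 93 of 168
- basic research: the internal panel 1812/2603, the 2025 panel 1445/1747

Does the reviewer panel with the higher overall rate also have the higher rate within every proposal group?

Yes

Applied research: the internal panel 19/90 = 21.1%, the 2025 panel 36/129 = 27.9% → the 2025 panel
Translational research: the internal panel 120/259 = 46.3%, the 2025 panel 93/168 = 55.4% → the 2025 panel
Basic research: the internal panel 1812/2603 = 69.6%, the 2025 panel 1445/1747 = 82.7% → the 2025 panel
Overall: the internal panel 1951/2952 = 66.1%, the 2025 panel 1574/2044 = 77.0% → the 2025 panel
The 2025 panel wins overall and in every proposal group — no reversal.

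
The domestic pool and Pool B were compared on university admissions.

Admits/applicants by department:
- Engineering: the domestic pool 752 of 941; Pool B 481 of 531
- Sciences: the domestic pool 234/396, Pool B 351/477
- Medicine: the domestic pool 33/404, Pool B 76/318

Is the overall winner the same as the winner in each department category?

Engineering: the domestic pool 752/941 = 79.9%, Pool B 481/531 = 90.6% → Pool B
Sciences: the domestic pool 234/396 = 59.1%, Pool B 351/477 = 73.6% → Pool B
Medicine: the domestic pool 33/404 = 8.2%, Pool B 76/318 = 23.9% → Pool B
Overall: the domestic pool 1019/1741 = 58.5%, Pool B 908/1326 = 68.5% → Pool B
Pool B wins overall and in every department group — no reversal.

Yes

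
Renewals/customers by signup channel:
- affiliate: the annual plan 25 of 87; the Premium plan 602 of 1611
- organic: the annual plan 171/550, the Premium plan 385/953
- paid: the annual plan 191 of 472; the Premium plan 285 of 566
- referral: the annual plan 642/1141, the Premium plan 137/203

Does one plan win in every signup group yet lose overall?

Affiliate: the annual plan 25/87 = 28.7%, the Premium plan 602/1611 = 37.4% → the Premium plan
Organic: the annual plan 171/550 = 31.1%, the Premium plan 385/953 = 40.4% → the Premium plan
Paid: the annual plan 191/472 = 40.5%, the Premium plan 285/566 = 50.4% → the Premium plan
Referral: the annual plan 642/1141 = 56.3%, the Premium plan 137/203 = 67.5% → the Premium plan
Overall: the annual plan 1029/2250 = 45.7%, the Premium plan 1409/3333 = 42.3% → the annual plan
The Premium plan wins each signup group but the annual plan wins overall — the comparison reverses. The Premium plan's customers skew toward affiliate, which has a lower base rate.

Yes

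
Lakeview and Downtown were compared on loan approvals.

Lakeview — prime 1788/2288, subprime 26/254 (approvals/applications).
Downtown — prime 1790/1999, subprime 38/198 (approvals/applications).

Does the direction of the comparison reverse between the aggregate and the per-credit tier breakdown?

No

Prime: Lakeview 1788/2288 = 78.1%, Downtown 1790/1999 = 89.5% → Downtown
Subprime: Lakeview 26/254 = 10.2%, Downtown 38/198 = 19.2% → Downtown
Overall: Lakeview 1814/2542 = 71.4%, Downtown 1828/2197 = 83.2% → Downtown
Downtown wins overall and in every credit group — no reversal.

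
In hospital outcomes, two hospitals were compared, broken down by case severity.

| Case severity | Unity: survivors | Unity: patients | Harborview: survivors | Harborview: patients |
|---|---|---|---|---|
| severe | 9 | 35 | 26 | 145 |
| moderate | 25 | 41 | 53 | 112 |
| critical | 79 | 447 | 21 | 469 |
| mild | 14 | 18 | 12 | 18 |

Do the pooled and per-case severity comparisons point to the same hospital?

Severe: Unity 9/35 = 25.7%, Harborview 26/145 = 17.9% → Unity
Moderate: Unity 25/41 = 61.0%, Harborview 53/112 = 47.3% → Unity
Critical: Unity 79/447 = 17.7%, Harborview 21/469 = 4.5% → Unity
Mild: Unity 14/18 = 77.8%, Harborview 12/18 = 66.7% → Unity
Overall: Unity 127/541 = 23.5%, Harborview 112/744 = 15.1% → Unity
Unity wins overall and in every case group — no reversal.

Yes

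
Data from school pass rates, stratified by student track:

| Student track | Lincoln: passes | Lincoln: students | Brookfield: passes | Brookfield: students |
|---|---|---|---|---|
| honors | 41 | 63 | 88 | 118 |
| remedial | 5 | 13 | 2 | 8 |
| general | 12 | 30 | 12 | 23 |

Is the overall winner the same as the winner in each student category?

No

Honors: Lincoln 41/63 = 65.1%, Brookfield 88/118 = 74.6% → Brookfield
Remedial: Lincoln 5/13 = 38.5%, Brookfield 2/8 = 25.0% → Lincoln
General: Lincoln 12/30 = 40.0%, Brookfield 12/23 = 52.2% → Brookfield
Overall: Lincoln 58/106 = 54.7%, Brookfield 102/149 = 68.5% → Brookfield
Neither sweeps: Lincoln wins 1 of 3 groups, Brookfield wins 2. Brookfield wins overall but not every group — no Simpson reversal.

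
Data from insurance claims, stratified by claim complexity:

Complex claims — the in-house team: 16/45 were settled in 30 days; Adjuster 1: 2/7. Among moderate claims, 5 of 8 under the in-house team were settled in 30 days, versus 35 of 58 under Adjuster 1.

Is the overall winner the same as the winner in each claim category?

Complex: the in-house team 16/45 = 35.6%, Adjuster 1 2/7 = 28.6% → the in-house team
Moderate: the in-house team 5/8 = 62.5%, Adjuster 1 35/58 = 60.3% → the in-house team
Overall: the in-house team 21/53 = 39.6%, Adjuster 1 37/65 = 56.9% → Adjuster 1
The in-house team wins each claim group but Adjuster 1 wins overall — the comparison reverses. The in-house team's claims skew toward complex, which has a lower base rate.

No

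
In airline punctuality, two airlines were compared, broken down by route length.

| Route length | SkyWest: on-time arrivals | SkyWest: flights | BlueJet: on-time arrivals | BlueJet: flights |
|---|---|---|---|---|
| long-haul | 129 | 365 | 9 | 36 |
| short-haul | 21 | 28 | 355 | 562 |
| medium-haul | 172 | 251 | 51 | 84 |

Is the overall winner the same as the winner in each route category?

Long-haul: SkyWest 129/365 = 35.3%, BlueJet 9/36 = 25.0% → SkyWest
Short-haul: SkyWest 21/28 = 75.0%, BlueJet 355/562 = 63.2% → SkyWest
Medium-haul: SkyWest 172/251 = 68.5%, BlueJet 51/84 = 60.7% → SkyWest
Overall: SkyWest 322/644 = 50.0%, BlueJet 415/682 = 60.9% → BlueJet
SkyWest wins each route group but BlueJet wins overall — the comparison reverses. SkyWest's flights skew toward long-haul, which has a lower base rate.

No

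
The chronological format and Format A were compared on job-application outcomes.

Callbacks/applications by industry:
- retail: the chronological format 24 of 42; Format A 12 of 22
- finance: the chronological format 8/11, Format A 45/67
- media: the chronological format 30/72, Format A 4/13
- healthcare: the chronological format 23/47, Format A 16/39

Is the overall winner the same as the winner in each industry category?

No

Retail: the chronological format 24/42 = 57.1%, Format A 12/22 = 54.5% → the chronological format
Finance: the chronological format 8/11 = 72.7%, Format A 45/67 = 67.2% → the chronological format
Media: the chronological format 30/72 = 41.7%, Format A 4/13 = 30.8% → the chronological format
Healthcare: the chronological format 23/47 = 48.9%, Format A 16/39 = 41.0% → the chronological format
Overall: the chronological format 85/172 = 49.4%, Format A 77/141 = 54.6% → Format A
The chronological format wins each industry group but Format A wins overall — the comparison reverses. The chronological format's applications skew toward media, which has a lower base rate.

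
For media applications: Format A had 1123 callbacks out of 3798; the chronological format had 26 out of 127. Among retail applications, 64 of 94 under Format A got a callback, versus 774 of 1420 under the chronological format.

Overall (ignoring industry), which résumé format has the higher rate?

Media: Format A 1123/3798 = 29.6%, the chronological format 26/127 = 20.5% → Format A
Retail: Format A 64/94 = 68.1%, the chronological format 774/1420 = 54.5% → Format A
Overall: Format A 1187/3892 = 30.5%, the chronological format 800/1547 = 51.7% → the chronological format
(Format A wins every industry group but the chronological format wins overall — Format A's applications skew toward the low-rate media group.)

the chronological format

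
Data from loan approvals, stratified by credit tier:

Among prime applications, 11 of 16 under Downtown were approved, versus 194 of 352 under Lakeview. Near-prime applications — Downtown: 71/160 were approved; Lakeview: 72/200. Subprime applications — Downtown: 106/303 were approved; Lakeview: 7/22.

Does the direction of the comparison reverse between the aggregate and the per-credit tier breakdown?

Prime: Downtown 11/16 = 68.8%, Lakeview 194/352 = 55.1% → Downtown
Near-prime: Downtown 71/160 = 44.4%, Lakeview 72/200 = 36.0% → Downtown
Subprime: Downtown 106/303 = 35.0%, Lakeview 7/22 = 31.8% → Downtown
Overall: Downtown 188/479 = 39.2%, Lakeview 273/574 = 47.6% → Lakeview
Downtown wins each credit group but Lakeview wins overall — the comparison reverses. Downtown's applications skew toward subprime, which has a lower base rate.

Yes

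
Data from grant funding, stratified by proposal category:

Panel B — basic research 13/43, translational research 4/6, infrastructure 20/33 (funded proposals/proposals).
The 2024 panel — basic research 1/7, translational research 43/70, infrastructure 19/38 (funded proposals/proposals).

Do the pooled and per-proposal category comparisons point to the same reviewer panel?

No

Basic research: Panel B 13/43 = 30.2%, the 2024 panel 1/7 = 14.3% → Panel B
Translational research: Panel B 4/6 = 66.7%, the 2024 panel 43/70 = 61.4% → Panel B
Infrastructure: Panel B 20/33 = 60.6%, the 2024 panel 19/38 = 50.0% → Panel B
Overall: Panel B 37/82 = 45.1%, the 2024 panel 63/115 = 54.8% → the 2024 panel
Panel B wins each proposal group but the 2024 panel wins overall — the comparison reverses. Panel B's proposals skew toward basic research, which has a lower base rate.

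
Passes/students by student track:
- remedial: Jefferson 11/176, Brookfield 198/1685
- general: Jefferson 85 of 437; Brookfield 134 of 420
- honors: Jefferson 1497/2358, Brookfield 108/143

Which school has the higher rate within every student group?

Remedial: Jefferson 11/176 = 6.2%, Brookfield 198/1685 = 11.8% → Brookfield
General: Jefferson 85/437 = 19.5%, Brookfield 134/420 = 31.9% → Brookfield
Honors: Jefferson 1497/2358 = 63.5%, Brookfield 108/143 = 75.5% → Brookfield
Brookfield has the higher rate in all 3 groups.

Brookfield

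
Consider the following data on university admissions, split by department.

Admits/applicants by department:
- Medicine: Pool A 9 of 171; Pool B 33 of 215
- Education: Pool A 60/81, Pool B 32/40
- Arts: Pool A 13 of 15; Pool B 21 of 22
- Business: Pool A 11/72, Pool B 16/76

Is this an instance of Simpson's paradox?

No

Medicine: Pool A 9/171 = 5.3%, Pool B 33/215 = 15.3% → Pool B
Education: Pool A 60/81 = 74.1%, Pool B 32/40 = 80.0% → Pool B
Arts: Pool A 13/15 = 86.7%, Pool B 21/22 = 95.5% → Pool B
Business: Pool A 11/72 = 15.3%, Pool B 16/76 = 21.1% → Pool B
Overall: Pool A 93/339 = 27.4%, Pool B 102/353 = 28.9% → Pool B
Pool B wins overall and in every department group — no reversal.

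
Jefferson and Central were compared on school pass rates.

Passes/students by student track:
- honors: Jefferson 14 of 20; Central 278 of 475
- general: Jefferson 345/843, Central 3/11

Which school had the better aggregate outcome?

Central

Honors: Jefferson 14/20 = 70.0%, Central 278/475 = 58.5% → Jefferson
General: Jefferson 345/843 = 40.9%, Central 3/11 = 27.3% → Jefferson
Overall: Jefferson 359/863 = 41.6%, Central 281/486 = 57.8% → Central
(Jefferson wins every student group but Central wins overall — Jefferson's students skew toward the low-rate general group.)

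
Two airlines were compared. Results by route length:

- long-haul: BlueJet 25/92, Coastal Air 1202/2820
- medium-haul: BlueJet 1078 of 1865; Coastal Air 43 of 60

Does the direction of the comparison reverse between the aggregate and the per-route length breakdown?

Yes

Long-haul: BlueJet 25/92 = 27.2%, Coastal Air 1202/2820 = 42.6% → Coastal Air
Medium-haul: BlueJet 1078/1865 = 57.8%, Coastal Air 43/60 = 71.7% → Coastal Air
Overall: BlueJet 1103/1957 = 56.4%, Coastal Air 1245/2880 = 43.2% → BlueJet
Coastal Air wins each route group but BlueJet wins overall — the comparison reverses. Coastal Air's flights skew toward long-haul, which has a lower base rate.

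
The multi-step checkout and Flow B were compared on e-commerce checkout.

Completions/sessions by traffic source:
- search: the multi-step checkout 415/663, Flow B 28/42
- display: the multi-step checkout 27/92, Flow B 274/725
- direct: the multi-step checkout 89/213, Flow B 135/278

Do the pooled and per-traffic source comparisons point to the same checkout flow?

No

Search: the multi-step checkout 415/663 = 62.6%, Flow B 28/42 = 66.7% → Flow B
Display: the multi-step checkout 27/92 = 29.3%, Flow B 274/725 = 37.8% → Flow B
Direct: the multi-step checkout 89/213 = 41.8%, Flow B 135/278 = 48.6% → Flow B
Overall: the multi-step checkout 531/968 = 54.9%, Flow B 437/1045 = 41.8% → the multi-step checkout
Flow B wins each traffic group but the multi-step checkout wins overall — the comparison reverses. Flow B's sessions skew toward display, which has a lower base rate.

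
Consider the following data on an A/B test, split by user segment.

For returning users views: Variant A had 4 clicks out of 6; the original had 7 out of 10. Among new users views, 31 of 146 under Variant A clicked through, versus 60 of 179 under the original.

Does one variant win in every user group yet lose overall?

Returning users: Variant A 4/6 = 66.7%, the original 7/10 = 70.0% → the original
New users: Variant A 31/146 = 21.2%, the original 60/179 = 33.5% → the original
Overall: Variant A 35/152 = 23.0%, the original 67/189 = 35.4% → the original
The original wins overall and in every user group — no reversal.

No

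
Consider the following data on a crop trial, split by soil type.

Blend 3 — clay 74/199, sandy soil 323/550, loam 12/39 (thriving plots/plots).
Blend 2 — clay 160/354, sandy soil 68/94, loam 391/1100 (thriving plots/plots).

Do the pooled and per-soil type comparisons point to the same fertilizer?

Clay: Blend 3 74/199 = 37.2%, Blend 2 160/354 = 45.2% → Blend 2
Sandy soil: Blend 3 323/550 = 58.7%, Blend 2 68/94 = 72.3% → Blend 2
Loam: Blend 3 12/39 = 30.8%, Blend 2 391/1100 = 35.5% → Blend 2
Overall: Blend 3 409/788 = 51.9%, Blend 2 619/1548 = 40.0% → Blend 3
Blend 2 wins each soil group but Blend 3 wins overall — the comparison reverses. Blend 2's plots skew toward loam, which has a lower base rate.

No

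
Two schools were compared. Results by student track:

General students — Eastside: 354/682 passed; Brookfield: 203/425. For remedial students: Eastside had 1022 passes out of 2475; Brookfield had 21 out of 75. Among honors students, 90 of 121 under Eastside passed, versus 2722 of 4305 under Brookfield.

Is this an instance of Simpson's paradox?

Yes

General: Eastside 354/682 = 51.9%, Brookfield 203/425 = 47.8% → Eastside
Remedial: Eastside 1022/2475 = 41.3%, Brookfield 21/75 = 28.0% → Eastside
Honors: Eastside 90/121 = 74.4%, Brookfield 2722/4305 = 63.2% → Eastside
Overall: Eastside 1466/3278 = 44.7%, Brookfield 2946/4805 = 61.3% → Brookfield
Eastside wins each student group but Brookfield wins overall — the comparison reverses. Eastside's students skew toward remedial, which has a lower base rate.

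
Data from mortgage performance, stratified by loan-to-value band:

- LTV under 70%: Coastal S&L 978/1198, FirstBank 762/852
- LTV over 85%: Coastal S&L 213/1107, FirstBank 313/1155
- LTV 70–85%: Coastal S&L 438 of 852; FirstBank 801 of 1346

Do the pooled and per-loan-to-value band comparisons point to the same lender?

LTV under 70%: Coastal S&L 978/1198 = 81.6%, FirstBank 762/852 = 89.4% → FirstBank
LTV over 85%: Coastal S&L 213/1107 = 19.2%, FirstBank 313/1155 = 27.1% → FirstBank
LTV 70–85%: Coastal S&L 438/852 = 51.4%, FirstBank 801/1346 = 59.5% → FirstBank
Overall: Coastal S&L 1629/3157 = 51.6%, FirstBank 1876/3353 = 55.9% → FirstBank
FirstBank wins overall and in every loan-to-value group — no reversal.

Yes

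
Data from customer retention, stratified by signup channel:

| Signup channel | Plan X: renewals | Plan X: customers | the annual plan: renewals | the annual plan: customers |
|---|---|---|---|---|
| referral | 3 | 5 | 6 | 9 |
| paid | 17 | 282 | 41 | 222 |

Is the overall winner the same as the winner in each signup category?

Referral: Plan X 3/5 = 60.0%, the annual plan 6/9 = 66.7% → the annual plan
Paid: Plan X 17/282 = 6.0%, the annual plan 41/222 = 18.5% → the annual plan
Overall: Plan X 20/287 = 7.0%, the annual plan 47/231 = 20.3% → the annual plan
The annual plan wins overall and in every signup group — no reversal.

Yes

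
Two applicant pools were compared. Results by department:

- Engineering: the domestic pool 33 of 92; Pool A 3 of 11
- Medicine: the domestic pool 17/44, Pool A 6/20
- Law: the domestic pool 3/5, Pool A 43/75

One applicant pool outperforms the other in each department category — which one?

the domestic pool

Engineering: the domestic pool 33/92 = 35.9%, Pool A 3/11 = 27.3% → the domestic pool
Medicine: the domestic pool 17/44 = 38.6%, Pool A 6/20 = 30.0% → the domestic pool
Law: the domestic pool 3/5 = 60.0%, Pool A 43/75 = 57.3% → the domestic pool
The domestic pool has the higher rate in all 3 groups.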